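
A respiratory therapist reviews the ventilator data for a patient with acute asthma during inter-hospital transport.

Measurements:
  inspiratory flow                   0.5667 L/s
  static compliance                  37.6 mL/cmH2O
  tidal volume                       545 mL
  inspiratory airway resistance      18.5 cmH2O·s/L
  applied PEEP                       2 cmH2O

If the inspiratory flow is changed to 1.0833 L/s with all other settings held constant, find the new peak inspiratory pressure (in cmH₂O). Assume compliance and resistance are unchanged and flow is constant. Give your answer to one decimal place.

36.5

PIP = Vt/C + R·V̇ + PEEP (constant-flow equation of motion).
Only the resistive term changes: ΔPIP = R × ΔV̇ = 18.5 × (1.0833 − 0.5667) = 18.5 × 0.5166 = 9.557 cmH2O.
Original PIP = 545/37.6 + 18.5×0.5667 + 2 = 26.979 cmH2O; new PIP = 26.979 + (9.557) = 36.536 cmH2O.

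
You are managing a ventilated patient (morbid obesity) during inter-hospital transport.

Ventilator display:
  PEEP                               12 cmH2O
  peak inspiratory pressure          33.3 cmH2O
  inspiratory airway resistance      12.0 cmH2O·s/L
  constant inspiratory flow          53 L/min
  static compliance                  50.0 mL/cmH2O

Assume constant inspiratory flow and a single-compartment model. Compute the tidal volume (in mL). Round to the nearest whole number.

535

Flow: 53 L/min ÷ 60 = 0.8833 L/s.
Equation of motion (constant flow): PIP = Vt/C + R·V̇ + PEEP.
Vt/C = PIP − R·V̇ − PEEP = 33.3 − 10.6 − 12 = 10.7 cmH2O.
Vt = C × 10.7 = 50.0 × 10.7 = 535.0 mL.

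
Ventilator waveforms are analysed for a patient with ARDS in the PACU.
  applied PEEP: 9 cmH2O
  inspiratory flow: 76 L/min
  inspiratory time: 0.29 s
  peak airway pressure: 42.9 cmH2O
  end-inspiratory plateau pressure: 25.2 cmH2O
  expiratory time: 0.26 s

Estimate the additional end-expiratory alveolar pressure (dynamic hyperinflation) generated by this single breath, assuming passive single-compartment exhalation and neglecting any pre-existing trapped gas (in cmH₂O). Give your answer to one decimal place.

7.1

Flow: 76 L/min ÷ 60 = 1.2667 L/s.
Vt = flow × Ti = 1.2667 L/s × 0.29 s × 1000 mL/L = 367.34 mL.
R = (PIP − Pplat)/V̇ = (42.9 − 25.2) / 1.2667 = 17.7/1.2667 = 13.973 cmH2O·s/L.
C = Vt/(Pplat − PEEP) = 367.34 / (25.2 − 9) = 367.34/16.2 = 22.675 mL/cmH2O.
τ = R × C = 13.973 × 0.02268 L/cmH2O = 0.3169 s.
Fraction remaining = e^(−Te/τ) = e^(−0.26/0.3169) = 0.4402; trapped volume = 367.34 × 0.4402 = 161.7 mL.
Additional alveolar pressure from trapping ≈ V_trapped / C = 161.7 / 22.675 = 7.131 cmH2O.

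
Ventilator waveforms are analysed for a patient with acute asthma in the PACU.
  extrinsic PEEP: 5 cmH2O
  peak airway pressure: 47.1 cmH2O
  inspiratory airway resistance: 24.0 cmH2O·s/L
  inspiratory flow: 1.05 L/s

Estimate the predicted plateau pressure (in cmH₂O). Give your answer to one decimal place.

Pplat = PIP − Raw × flow = 47.1 − 24.0 × 1.05 = 47.1 − 25.2 = 21.9 cmH2O.

21.9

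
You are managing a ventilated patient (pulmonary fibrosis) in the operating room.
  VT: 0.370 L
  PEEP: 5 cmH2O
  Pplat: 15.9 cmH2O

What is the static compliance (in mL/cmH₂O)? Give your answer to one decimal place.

Cstat = Vt / (Pplat − PEEP) = 370 / (15.9 − 5) = 370 / 10.9 = 33.945 mL/cmH2O.

33.9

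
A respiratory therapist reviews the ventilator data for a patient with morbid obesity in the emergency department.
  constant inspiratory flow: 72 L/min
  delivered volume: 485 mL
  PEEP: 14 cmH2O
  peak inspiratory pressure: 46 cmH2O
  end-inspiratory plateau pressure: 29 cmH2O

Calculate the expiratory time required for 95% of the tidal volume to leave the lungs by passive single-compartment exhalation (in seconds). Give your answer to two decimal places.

Flow: 72 L/min ÷ 60 = 1.2 L/s.
R = (PIP − Pplat)/V̇ = (46 − 29) / 1.2 = 17.0/1.2 = 14.167 cmH2O·s/L.
C = Vt/(Pplat − PEEP) = 485.0 / (29 − 14) = 485.0/15.0 = 32.333 mL/cmH2O.
τ = R × C = 14.167 × 0.03233 L/cmH2O = 0.458 s.
t = −τ·ln(1 − 0.95) = −0.458·ln(0.05) = 1.372 s.

1.37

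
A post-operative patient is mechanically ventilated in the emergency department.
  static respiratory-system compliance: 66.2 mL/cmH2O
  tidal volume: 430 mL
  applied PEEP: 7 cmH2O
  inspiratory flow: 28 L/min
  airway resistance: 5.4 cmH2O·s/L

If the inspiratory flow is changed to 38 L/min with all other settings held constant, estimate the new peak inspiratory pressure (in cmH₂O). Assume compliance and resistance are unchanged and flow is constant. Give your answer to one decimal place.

Flow: 28 L/min ÷ 60 = 0.4667 L/s.
New flow: 38 L/min ÷ 60 = 0.6333 L/s.
PIP = Vt/C + R·V̇ + PEEP (constant-flow equation of motion).
Only the resistive term changes: ΔPIP = R × ΔV̇ = 5.4 × (0.6333 − 0.4667) = 5.4 × 0.1666 = 0.8996 cmH2O.
Original PIP = 430/66.2 + 5.4×0.4667 + 7 = 16.016 cmH2O; new PIP = 16.016 + (0.8996) = 16.916 cmH2O.

16.9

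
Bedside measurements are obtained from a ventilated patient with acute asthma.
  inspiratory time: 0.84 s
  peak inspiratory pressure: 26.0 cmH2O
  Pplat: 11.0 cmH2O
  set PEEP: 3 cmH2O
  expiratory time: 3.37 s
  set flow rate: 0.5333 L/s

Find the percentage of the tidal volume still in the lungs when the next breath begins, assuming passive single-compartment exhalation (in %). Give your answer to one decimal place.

Vt = flow × Ti = 0.5333 L/s × 0.84 s × 1000 mL/L = 447.97 mL.
R = (PIP − Pplat)/V̇ = (26.0 − 11.0) / 0.5333 = 15.0/0.5333 = 28.127 cmH2O·s/L.
C = Vt/(Pplat − PEEP) = 447.97 / (11.0 − 3) = 447.97/8.0 = 55.996 mL/cmH2O.
τ = R × C = 28.127 × 0.056 L/cmH2O = 1.575 s.
Fraction remaining at end-expiration = e^(−Te/τ) = e^(−3.37/1.575) = 0.1177 → 11.77%.

11.8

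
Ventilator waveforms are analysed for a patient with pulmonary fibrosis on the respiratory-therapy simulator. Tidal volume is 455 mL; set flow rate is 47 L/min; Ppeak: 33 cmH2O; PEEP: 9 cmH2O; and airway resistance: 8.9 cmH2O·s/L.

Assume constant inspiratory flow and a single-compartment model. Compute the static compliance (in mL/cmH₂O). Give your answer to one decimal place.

Flow: 47 L/min ÷ 60 = 0.7833 L/s.
Equation of motion (constant flow): PIP = Vt/C + R·V̇ + PEEP.
Vt/C = PIP − R·V̇ − PEEP = 33 − 8.9×0.7833 − 9 = 33 − 6.971 − 9 = 17.029 cmH2O.
C = Vt / 17.029 = 455 / 17.029 = 26.719 mL/cmH2O.

26.7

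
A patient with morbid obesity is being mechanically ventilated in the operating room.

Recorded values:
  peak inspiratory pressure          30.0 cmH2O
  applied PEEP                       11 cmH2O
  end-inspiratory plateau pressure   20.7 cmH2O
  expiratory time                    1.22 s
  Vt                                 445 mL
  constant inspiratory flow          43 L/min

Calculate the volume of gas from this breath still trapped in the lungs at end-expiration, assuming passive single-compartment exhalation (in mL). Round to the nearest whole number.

Flow: 43 L/min ÷ 60 = 0.7167 L/s.
R = (PIP − Pplat)/V̇ = (30.0 − 20.7) / 0.7167 = 9.3/0.7167 = 12.976 cmH2O·s/L.
C = Vt/(Pplat − PEEP) = 445.0 / (20.7 − 11) = 445.0/9.7 = 45.876 mL/cmH2O.
τ = R × C = 12.976 × 0.04588 L/cmH2O = 0.5953 s.
Fraction remaining = e^(−Te/τ) = e^(−1.22/0.5953) = 0.1288.
Trapped volume = 445.0 × 0.1288 = 57.316 mL.

57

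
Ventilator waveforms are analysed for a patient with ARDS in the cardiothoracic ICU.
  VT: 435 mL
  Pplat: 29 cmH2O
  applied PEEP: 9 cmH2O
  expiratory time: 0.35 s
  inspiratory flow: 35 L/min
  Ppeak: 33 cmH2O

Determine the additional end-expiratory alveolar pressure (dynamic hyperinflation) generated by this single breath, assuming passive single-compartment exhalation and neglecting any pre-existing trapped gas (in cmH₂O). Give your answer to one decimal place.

1.9

Flow: 35 L/min ÷ 60 = 0.5833 L/s.
R = (PIP − Pplat)/V̇ = (33 − 29) / 0.5833 = 4.0/0.5833 = 6.858 cmH2O·s/L.
C = Vt/(Pplat − PEEP) = 435.0 / (29 − 9) = 435.0/20.0 = 21.75 mL/cmH2O.
τ = R × C = 6.858 × 0.02175 L/cmH2O = 0.1492 s.
Fraction remaining = e^(−Te/τ) = e^(−0.35/0.1492) = 0.09577; trapped volume = 435.0 × 0.09577 = 41.66 mL.
Additional alveolar pressure from trapping ≈ V_trapped / C = 41.66 / 21.75 = 1.915 cmH2O.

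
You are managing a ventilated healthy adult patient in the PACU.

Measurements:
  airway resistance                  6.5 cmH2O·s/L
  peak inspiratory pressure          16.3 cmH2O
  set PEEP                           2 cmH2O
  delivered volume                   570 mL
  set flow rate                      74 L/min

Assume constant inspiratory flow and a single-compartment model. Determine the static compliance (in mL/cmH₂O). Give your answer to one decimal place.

90.7

Flow: 74 L/min ÷ 60 = 1.2333 L/s.
Equation of motion (constant flow): PIP = Vt/C + R·V̇ + PEEP.
Vt/C = PIP − R·V̇ − PEEP = 16.3 − 6.5×1.2333 − 2 = 16.3 − 8.016 − 2 = 6.284 cmH2O.
C = Vt / 6.284 = 570 / 6.284 = 90.707 mL/cmH2O.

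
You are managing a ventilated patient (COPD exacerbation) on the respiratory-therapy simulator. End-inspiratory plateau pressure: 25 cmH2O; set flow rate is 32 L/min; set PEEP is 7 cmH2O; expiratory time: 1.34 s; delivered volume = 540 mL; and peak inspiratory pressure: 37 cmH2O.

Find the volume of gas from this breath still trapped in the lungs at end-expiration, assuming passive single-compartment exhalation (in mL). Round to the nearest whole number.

74

Flow: 32 L/min ÷ 60 = 0.5333 L/s.
R = (PIP − Pplat)/V̇ = (37 − 25) / 0.5333 = 12.0/0.5333 = 22.501 cmH2O·s/L.
C = Vt/(Pplat − PEEP) = 540.0 / (25 − 7) = 540.0/18.0 = 30.0 mL/cmH2O.
τ = R × C = 22.501 × 0.03 L/cmH2O = 0.675 s.
Fraction remaining = e^(−Te/τ) = e^(−1.34/0.675) = 0.1374.
Trapped volume = 540.0 × 0.1374 = 74.196 mL.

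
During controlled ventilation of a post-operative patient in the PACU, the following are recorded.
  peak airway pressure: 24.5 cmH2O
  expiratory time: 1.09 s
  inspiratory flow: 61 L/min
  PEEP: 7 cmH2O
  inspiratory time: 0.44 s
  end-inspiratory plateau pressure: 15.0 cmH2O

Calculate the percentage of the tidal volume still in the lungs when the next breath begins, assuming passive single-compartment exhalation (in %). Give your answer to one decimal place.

12.4

Flow: 61 L/min ÷ 60 = 1.0167 L/s.
Vt = flow × Ti = 1.0167 L/s × 0.44 s × 1000 mL/L = 447.35 mL.
R = (PIP − Pplat)/V̇ = (24.5 − 15.0) / 1.0167 = 9.5/1.0167 = 9.344 cmH2O·s/L.
C = Vt/(Pplat − PEEP) = 447.35 / (15.0 − 7) = 447.35/8.0 = 55.919 mL/cmH2O.
τ = R × C = 9.344 × 0.05592 L/cmH2O = 0.5225 s.
Fraction remaining at end-expiration = e^(−Te/τ) = e^(−1.09/0.5225) = 0.1242 → 12.42%.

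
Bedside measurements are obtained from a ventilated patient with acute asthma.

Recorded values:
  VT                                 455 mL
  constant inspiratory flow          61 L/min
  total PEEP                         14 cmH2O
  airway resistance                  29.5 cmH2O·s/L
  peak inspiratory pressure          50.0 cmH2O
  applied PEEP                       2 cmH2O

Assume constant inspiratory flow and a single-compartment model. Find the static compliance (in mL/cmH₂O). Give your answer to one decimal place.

Flow: 61 L/min ÷ 60 = 1.0167 L/s.
Total PEEP = 14 cmH2O (set 2 + intrinsic 12); this is the baseline alveolar pressure.
Equation of motion (constant flow): PIP = Vt/C + R·V̇ + PEEP.
Vt/C = PIP − R·V̇ − PEEP = 50.0 − 29.5×1.0167 − 14 = 50.0 − 29.993 − 14 = 6.007 cmH2O.
C = Vt / 6.007 = 455 / 6.007 = 75.745 mL/cmH2O.

75.7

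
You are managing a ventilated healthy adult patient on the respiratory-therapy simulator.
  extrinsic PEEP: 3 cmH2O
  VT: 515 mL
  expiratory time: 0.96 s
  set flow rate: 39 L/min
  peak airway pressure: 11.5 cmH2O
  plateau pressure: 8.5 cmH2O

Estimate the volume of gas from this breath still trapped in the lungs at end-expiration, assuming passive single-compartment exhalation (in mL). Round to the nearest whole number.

56

Flow: 39 L/min ÷ 60 = 0.65 L/s.
R = (PIP − Pplat)/V̇ = (11.5 − 8.5) / 0.65 = 3.0/0.65 = 4.615 cmH2O·s/L.
C = Vt/(Pplat − PEEP) = 515.0 / (8.5 − 3) = 515.0/5.5 = 93.636 mL/cmH2O.
τ = R × C = 4.615 × 0.09364 L/cmH2O = 0.4321 s.
Fraction remaining = e^(−Te/τ) = e^(−0.96/0.4321) = 0.1084.
Trapped volume = 515.0 × 0.1084 = 55.826 mL.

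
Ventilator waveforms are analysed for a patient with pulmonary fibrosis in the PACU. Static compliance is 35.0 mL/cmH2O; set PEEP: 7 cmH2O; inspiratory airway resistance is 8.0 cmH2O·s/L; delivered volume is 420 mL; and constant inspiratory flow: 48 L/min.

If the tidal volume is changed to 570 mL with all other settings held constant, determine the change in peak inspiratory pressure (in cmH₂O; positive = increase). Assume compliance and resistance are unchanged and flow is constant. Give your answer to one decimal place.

4.3

PIP = Vt/C + R·V̇ + PEEP (constant-flow equation of motion).
Only the elastic term changes: ΔPIP = ΔVt / C = (570 − 420) / 35.0 = 4.286 cmH2O.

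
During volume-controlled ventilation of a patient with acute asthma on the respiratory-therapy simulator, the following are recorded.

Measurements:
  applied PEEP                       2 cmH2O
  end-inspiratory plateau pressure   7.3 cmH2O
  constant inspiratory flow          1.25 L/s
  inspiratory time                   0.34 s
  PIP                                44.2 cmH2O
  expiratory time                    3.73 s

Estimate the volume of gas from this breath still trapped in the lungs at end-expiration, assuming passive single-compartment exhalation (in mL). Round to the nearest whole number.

88

Vt = flow × Ti = 1.25 L/s × 0.34 s × 1000 mL/L = 425.0 mL.
R = (PIP − Pplat)/V̇ = (44.2 − 7.3) / 1.25 = 36.9/1.25 = 29.52 cmH2O·s/L.
C = Vt/(Pplat − PEEP) = 425.0 / (7.3 − 2) = 425.0/5.3 = 80.189 mL/cmH2O.
τ = R × C = 29.52 × 0.08019 L/cmH2O = 2.367 s.
Fraction remaining = e^(−Te/τ) = e^(−3.73/2.367) = 0.2068.
Trapped volume = 425.0 × 0.2068 = 87.89 mL.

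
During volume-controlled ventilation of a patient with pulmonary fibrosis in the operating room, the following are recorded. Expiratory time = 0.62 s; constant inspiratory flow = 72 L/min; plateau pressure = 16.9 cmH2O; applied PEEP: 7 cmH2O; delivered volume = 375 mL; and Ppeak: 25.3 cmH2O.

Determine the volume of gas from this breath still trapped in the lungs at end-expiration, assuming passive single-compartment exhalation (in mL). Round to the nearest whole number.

36

Flow: 72 L/min ÷ 60 = 1.2 L/s.
R = (PIP − Pplat)/V̇ = (25.3 − 16.9) / 1.2 = 8.4/1.2 = 7.0 cmH2O·s/L.
C = Vt/(Pplat − PEEP) = 375.0 / (16.9 − 7) = 375.0/9.9 = 37.879 mL/cmH2O.
τ = R × C = 7.0 × 0.03788 L/cmH2O = 0.2652 s.
Fraction remaining = e^(−Te/τ) = e^(−0.62/0.2652) = 0.09653.
Trapped volume = 375.0 × 0.09653 = 36.199 mL.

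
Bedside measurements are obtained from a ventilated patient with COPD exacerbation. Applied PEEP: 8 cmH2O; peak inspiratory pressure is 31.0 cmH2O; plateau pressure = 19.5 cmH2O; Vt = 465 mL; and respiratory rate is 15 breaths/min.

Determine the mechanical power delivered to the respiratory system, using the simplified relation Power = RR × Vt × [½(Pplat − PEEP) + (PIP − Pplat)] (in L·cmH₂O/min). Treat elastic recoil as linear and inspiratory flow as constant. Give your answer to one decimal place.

Per-breath work = Vt × [½(Pplat−PEEP) + (PIP−Pplat)] = 0.465 × [0.5×11.5 + 11.5] = 0.465 × 17.25 = 8.021 L·cmH2O.
Power = 15 × 8.021 = 120.32 L·cmH2O/min.

120.3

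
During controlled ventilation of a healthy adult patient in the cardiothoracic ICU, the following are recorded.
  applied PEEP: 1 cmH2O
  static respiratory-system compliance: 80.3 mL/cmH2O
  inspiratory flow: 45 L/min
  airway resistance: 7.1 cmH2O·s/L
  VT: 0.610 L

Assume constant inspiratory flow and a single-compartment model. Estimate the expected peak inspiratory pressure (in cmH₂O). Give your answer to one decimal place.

13.9

Flow: 45 L/min ÷ 60 = 0.75 L/s.
Equation of motion (constant flow): PIP = Vt/C + R·V̇ + PEEP.
PIP = 610/80.3 + 7.1×0.75 + 1 = 7.597 + 5.325 + 1 = 13.922 cmH2O.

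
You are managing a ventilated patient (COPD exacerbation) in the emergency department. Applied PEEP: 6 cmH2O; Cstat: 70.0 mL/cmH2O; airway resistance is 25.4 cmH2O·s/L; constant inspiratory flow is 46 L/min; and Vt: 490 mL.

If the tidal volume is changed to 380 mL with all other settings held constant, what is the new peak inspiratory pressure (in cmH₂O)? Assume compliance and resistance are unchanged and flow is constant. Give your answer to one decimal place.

Flow: 46 L/min ÷ 60 = 0.7667 L/s.
PIP = Vt/C + R·V̇ + PEEP (constant-flow equation of motion).
Only the elastic term changes: ΔPIP = ΔVt / C = (380 − 490) / 70.0 = -1.571 cmH2O.
Original PIP = 490/70.0 + 25.4×0.7667 + 6 = 32.474 cmH2O; new PIP = 32.474 + (-1.571) = 30.903 cmH2O.

30.9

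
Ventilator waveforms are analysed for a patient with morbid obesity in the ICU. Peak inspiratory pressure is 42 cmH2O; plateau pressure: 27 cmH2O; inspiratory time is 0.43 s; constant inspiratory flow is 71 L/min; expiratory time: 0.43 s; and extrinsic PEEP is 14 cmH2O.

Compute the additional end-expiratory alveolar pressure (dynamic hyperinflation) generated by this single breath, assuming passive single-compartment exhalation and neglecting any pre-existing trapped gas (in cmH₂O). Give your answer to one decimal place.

Flow: 71 L/min ÷ 60 = 1.1833 L/s.
Vt = flow × Ti = 1.1833 L/s × 0.43 s × 1000 mL/L = 508.82 mL.
R = (PIP − Pplat)/V̇ = (42 − 27) / 1.1833 = 15.0/1.1833 = 12.676 cmH2O·s/L.
C = Vt/(Pplat − PEEP) = 508.82 / (27 − 14) = 508.82/13.0 = 39.14 mL/cmH2O.
τ = R × C = 12.676 × 0.03914 L/cmH2O = 0.4961 s.
Fraction remaining = e^(−Te/τ) = e^(−0.43/0.4961) = 0.4203; trapped volume = 508.82 × 0.4203 = 213.86 mL.
Additional alveolar pressure from trapping ≈ V_trapped / C = 213.86 / 39.14 = 5.464 cmH2O.

5.5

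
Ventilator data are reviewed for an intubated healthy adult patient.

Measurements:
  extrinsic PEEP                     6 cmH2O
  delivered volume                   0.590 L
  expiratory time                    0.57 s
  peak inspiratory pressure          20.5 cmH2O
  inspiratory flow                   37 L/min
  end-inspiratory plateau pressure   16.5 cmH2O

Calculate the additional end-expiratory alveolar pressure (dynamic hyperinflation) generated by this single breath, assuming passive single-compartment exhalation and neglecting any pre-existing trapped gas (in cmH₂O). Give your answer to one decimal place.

2.2

Flow: 37 L/min ÷ 60 = 0.6167 L/s.
R = (PIP − Pplat)/V̇ = (20.5 − 16.5) / 0.6167 = 4.0/0.6167 = 6.486 cmH2O·s/L.
C = Vt/(Pplat − PEEP) = 590.0 / (16.5 − 6) = 590.0/10.5 = 56.19 mL/cmH2O.
τ = R × C = 6.486 × 0.05619 L/cmH2O = 0.3644 s.
Fraction remaining = e^(−Te/τ) = e^(−0.57/0.3644) = 0.2093; trapped volume = 590.0 × 0.2093 = 123.49 mL.
Additional alveolar pressure from trapping ≈ V_trapped / C = 123.49 / 56.19 = 2.198 cmH2O.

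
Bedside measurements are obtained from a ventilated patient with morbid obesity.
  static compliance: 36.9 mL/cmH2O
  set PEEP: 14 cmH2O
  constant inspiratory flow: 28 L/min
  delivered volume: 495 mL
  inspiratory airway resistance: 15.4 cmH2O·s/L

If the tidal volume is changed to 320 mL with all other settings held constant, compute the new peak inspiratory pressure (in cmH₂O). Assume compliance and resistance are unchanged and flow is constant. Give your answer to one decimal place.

Flow: 28 L/min ÷ 60 = 0.4667 L/s.
PIP = Vt/C + R·V̇ + PEEP (constant-flow equation of motion).
Only the elastic term changes: ΔPIP = ΔVt / C = (320 − 495) / 36.9 = -4.743 cmH2O.
Original PIP = 495/36.9 + 15.4×0.4667 + 14 = 34.602 cmH2O; new PIP = 34.602 + (-4.743) = 29.859 cmH2O.

29.9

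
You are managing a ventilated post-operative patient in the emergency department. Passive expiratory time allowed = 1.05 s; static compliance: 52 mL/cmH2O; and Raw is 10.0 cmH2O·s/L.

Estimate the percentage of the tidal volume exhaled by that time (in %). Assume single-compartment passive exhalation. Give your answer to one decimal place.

86.7

τ = R × C = 10.0 × 52 mL/cmH2O = 10.0 × 0.052 L/cmH2O = 0.52 s.
Passive exhalation: V(t)/V₀ = e^(−t/τ) = e^(−1.05/0.52) = 0.1328.
Fraction exhaled = 1 − 0.1328 = 0.8672 → 86.72%.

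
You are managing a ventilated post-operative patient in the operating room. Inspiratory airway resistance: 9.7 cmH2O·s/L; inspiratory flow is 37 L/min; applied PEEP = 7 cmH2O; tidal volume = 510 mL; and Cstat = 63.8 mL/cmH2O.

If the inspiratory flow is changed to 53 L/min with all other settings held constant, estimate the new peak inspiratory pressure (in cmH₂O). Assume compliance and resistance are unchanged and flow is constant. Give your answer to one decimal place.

23.6

Flow: 37 L/min ÷ 60 = 0.6167 L/s.
New flow: 53 L/min ÷ 60 = 0.8833 L/s.
PIP = Vt/C + R·V̇ + PEEP (constant-flow equation of motion).
Only the resistive term changes: ΔPIP = R × ΔV̇ = 9.7 × (0.8833 − 0.6167) = 9.7 × 0.2666 = 2.586 cmH2O.
Original PIP = 510/63.8 + 9.7×0.6167 + 7 = 20.976 cmH2O; new PIP = 20.976 + (2.586) = 23.562 cmH2O.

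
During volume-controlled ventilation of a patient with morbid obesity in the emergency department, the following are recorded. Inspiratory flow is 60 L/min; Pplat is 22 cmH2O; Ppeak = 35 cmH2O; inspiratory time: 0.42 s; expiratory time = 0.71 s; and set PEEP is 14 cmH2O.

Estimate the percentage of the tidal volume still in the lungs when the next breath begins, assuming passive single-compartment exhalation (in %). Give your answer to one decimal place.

35.3

Flow: 60 L/min ÷ 60 = 1 L/s.
Vt = flow × Ti = 1 L/s × 0.42 s × 1000 mL/L = 420.0 mL.
R = (PIP − Pplat)/V̇ = (35 − 22) / 1 = 13.0/1 = 13.0 cmH2O·s/L.
C = Vt/(Pplat − PEEP) = 420.0 / (22 − 14) = 420.0/8.0 = 52.5 mL/cmH2O.
τ = R × C = 13.0 × 0.0525 L/cmH2O = 0.6825 s.
Fraction remaining at end-expiration = e^(−Te/τ) = e^(−0.71/0.6825) = 0.3534 → 35.34%.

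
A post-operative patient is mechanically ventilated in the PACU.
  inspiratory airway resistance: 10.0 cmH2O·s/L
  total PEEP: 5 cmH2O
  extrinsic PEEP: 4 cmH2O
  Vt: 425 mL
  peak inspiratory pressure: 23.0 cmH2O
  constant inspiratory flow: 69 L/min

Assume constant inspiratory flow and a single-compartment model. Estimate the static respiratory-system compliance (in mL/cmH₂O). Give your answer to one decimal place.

65.4

Flow: 69 L/min ÷ 60 = 1.15 L/s.
Total PEEP = 5 cmH2O (set 4 + intrinsic 1); this is the baseline alveolar pressure.
Equation of motion (constant flow): PIP = Vt/C + R·V̇ + PEEP.
Vt/C = PIP − R·V̇ − PEEP = 23.0 − 10.0×1.15 − 5 = 23.0 − 11.5 − 5 = 6.5 cmH2O.
C = Vt / 6.5 = 425 / 6.5 = 65.385 mL/cmH2O.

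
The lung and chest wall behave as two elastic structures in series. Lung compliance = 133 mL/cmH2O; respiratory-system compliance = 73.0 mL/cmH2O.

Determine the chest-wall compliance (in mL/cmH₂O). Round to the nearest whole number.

162

1/Ccw = 1/Crs − 1/CL.
1/Ccw = 1/73.0 − 1/133 = 0.00618.
Ccw = 161.81 mL/cmH2O.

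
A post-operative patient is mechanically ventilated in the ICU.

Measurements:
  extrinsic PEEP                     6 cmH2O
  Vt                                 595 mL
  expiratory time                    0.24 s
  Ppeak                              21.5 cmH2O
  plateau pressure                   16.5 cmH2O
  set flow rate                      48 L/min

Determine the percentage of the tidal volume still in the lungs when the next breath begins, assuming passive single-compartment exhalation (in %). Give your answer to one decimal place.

Flow: 48 L/min ÷ 60 = 0.8 L/s.
R = (PIP − Pplat)/V̇ = (21.5 − 16.5) / 0.8 = 5.0/0.8 = 6.25 cmH2O·s/L.
C = Vt/(Pplat − PEEP) = 595.0 / (16.5 − 6) = 595.0/10.5 = 56.667 mL/cmH2O.
τ = R × C = 6.25 × 0.05667 L/cmH2O = 0.3542 s.
Fraction remaining at end-expiration = e^(−Te/τ) = e^(−0.24/0.3542) = 0.5078 → 50.78%.

50.8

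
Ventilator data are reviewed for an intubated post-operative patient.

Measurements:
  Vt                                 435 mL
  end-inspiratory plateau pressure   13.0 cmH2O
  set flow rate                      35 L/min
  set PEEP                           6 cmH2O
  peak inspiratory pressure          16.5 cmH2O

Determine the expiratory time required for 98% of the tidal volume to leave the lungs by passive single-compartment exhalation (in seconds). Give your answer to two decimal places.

Flow: 35 L/min ÷ 60 = 0.5833 L/s.
R = (PIP − Pplat)/V̇ = (16.5 − 13.0) / 0.5833 = 3.5/0.5833 = 6.0 cmH2O·s/L.
C = Vt/(Pplat − PEEP) = 435.0 / (13.0 − 6) = 435.0/7.0 = 62.143 mL/cmH2O.
τ = R × C = 6.0 × 0.06214 L/cmH2O = 0.3728 s.
t = −τ·ln(1 − 0.98) = −0.3728·ln(0.02) = 1.458 s.

1.46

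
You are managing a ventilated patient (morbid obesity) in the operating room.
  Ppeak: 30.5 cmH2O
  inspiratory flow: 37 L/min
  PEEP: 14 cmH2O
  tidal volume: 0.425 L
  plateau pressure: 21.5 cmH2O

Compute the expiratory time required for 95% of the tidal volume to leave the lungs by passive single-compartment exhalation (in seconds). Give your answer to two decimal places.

2.48

Flow: 37 L/min ÷ 60 = 0.6167 L/s.
R = (PIP − Pplat)/V̇ = (30.5 − 21.5) / 0.6167 = 9.0/0.6167 = 14.594 cmH2O·s/L.
C = Vt/(Pplat − PEEP) = 425.0 / (21.5 − 14) = 425.0/7.5 = 56.667 mL/cmH2O.
τ = R × C = 14.594 × 0.05667 L/cmH2O = 0.827 s.
t = −τ·ln(1 − 0.95) = −0.827·ln(0.05) = 2.477 s.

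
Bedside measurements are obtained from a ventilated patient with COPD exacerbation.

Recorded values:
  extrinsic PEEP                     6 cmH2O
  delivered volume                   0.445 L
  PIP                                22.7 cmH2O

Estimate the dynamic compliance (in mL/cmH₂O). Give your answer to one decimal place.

26.6

Dynamic compliance = Vt / (PIP − PEEP) = 445 / (22.7 − 6) = 445 / 16.7 = 26.647 mL/cmH2O.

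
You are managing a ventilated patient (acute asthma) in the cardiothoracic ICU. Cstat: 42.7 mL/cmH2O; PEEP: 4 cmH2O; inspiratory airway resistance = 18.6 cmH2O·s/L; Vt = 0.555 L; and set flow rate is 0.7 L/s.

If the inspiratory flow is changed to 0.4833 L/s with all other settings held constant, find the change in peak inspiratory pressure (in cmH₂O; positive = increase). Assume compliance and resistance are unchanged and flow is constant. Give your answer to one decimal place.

PIP = Vt/C + R·V̇ + PEEP (constant-flow equation of motion).
Only the resistive term changes: ΔPIP = R × ΔV̇ = 18.6 × (0.4833 − 0.7) = 18.6 × -0.2167 = -4.031 cmH2O.

-4.0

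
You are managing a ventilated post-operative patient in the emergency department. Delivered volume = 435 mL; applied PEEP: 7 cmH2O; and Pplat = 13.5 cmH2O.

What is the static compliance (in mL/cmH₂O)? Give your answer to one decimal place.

Cstat = Vt / (Pplat − PEEP) = 435 / (13.5 − 7) = 435 / 6.5 = 66.923 mL/cmH2O.

66.9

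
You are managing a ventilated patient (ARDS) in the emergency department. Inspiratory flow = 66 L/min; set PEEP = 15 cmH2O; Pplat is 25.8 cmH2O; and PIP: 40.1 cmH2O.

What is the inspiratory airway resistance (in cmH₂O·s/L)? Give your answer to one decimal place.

13.0

Flow: 66 L/min ÷ 60 = 1.1 L/s.
Raw = (PIP − Pplat) / flow = (40.1 − 25.8) / 1.1 = 14.3 / 1.1 = 13.0 cmH2O·s/L.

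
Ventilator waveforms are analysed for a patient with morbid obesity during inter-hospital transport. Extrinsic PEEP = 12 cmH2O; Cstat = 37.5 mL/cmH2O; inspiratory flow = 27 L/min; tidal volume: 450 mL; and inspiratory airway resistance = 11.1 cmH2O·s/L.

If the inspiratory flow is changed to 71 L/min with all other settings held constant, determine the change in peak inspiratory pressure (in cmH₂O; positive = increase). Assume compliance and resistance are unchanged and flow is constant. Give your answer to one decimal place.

Flow: 27 L/min ÷ 60 = 0.45 L/s.
New flow: 71 L/min ÷ 60 = 1.1833 L/s.
PIP = Vt/C + R·V̇ + PEEP (constant-flow equation of motion).
Only the resistive term changes: ΔPIP = R × ΔV̇ = 11.1 × (1.1833 − 0.45) = 11.1 × 0.7333 = 8.14 cmH2O.

8.1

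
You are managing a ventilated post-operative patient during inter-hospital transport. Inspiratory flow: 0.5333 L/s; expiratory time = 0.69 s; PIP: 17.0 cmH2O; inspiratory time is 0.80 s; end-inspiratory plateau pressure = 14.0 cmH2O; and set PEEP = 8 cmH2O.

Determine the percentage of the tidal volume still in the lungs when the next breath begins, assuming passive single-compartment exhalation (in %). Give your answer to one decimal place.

17.8

Vt = flow × Ti = 0.5333 L/s × 0.80 s × 1000 mL/L = 426.64 mL.
R = (PIP − Pplat)/V̇ = (17.0 − 14.0) / 0.5333 = 3.0/0.5333 = 5.625 cmH2O·s/L.
C = Vt/(Pplat − PEEP) = 426.64 / (14.0 − 8) = 426.64/6.0 = 71.107 mL/cmH2O.
τ = R × C = 5.625 × 0.07111 L/cmH2O = 0.4 s.
Fraction remaining at end-expiration = e^(−Te/τ) = e^(−0.69/0.4) = 0.1782 → 17.82%.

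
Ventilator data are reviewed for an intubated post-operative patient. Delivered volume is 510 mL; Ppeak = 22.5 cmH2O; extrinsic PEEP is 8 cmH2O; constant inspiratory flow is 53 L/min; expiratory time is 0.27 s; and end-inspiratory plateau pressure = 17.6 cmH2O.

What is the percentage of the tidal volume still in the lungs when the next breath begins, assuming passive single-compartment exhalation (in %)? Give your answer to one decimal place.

40.0

Flow: 53 L/min ÷ 60 = 0.8833 L/s.
R = (PIP − Pplat)/V̇ = (22.5 − 17.6) / 0.8833 = 4.9/0.8833 = 5.547 cmH2O·s/L.
C = Vt/(Pplat − PEEP) = 510.0 / (17.6 − 8) = 510.0/9.6 = 53.125 mL/cmH2O.
τ = R × C = 5.547 × 0.05313 L/cmH2O = 0.2947 s.
Fraction remaining at end-expiration = e^(−Te/τ) = e^(−0.27/0.2947) = 0.4 → 40.0%.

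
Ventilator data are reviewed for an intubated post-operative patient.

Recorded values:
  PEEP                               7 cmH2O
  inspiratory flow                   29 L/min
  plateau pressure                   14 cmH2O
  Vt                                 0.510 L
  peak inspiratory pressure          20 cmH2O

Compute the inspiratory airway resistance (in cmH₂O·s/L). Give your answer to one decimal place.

12.4

Flow: 29 L/min ÷ 60 = 0.4833 L/s.
Raw = (PIP − Pplat) / flow = (20 − 14) / 0.4833 = 6.0 / 0.4833 = 12.415 cmH2O·s/L.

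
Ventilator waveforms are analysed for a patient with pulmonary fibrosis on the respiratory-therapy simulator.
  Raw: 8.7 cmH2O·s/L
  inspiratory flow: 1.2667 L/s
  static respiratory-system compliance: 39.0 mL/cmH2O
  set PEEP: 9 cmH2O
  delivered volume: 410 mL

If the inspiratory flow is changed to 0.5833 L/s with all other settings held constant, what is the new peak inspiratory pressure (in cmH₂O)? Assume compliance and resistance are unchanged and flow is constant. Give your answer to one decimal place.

PIP = Vt/C + R·V̇ + PEEP (constant-flow equation of motion).
Only the resistive term changes: ΔPIP = R × ΔV̇ = 8.7 × (0.5833 − 1.2667) = 8.7 × -0.6834 = -5.946 cmH2O.
Original PIP = 410/39.0 + 8.7×1.2667 + 9 = 30.533 cmH2O; new PIP = 30.533 + (-5.946) = 24.587 cmH2O.

24.6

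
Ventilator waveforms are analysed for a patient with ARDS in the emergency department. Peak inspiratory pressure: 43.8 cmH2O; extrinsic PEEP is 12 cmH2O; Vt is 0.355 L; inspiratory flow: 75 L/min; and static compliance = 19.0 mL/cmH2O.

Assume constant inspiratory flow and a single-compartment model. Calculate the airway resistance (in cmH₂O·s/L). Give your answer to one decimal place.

Flow: 75 L/min ÷ 60 = 1.25 L/s.
Equation of motion (constant flow): PIP = Vt/C + R·V̇ + PEEP.
R·V̇ = PIP − Vt/C − PEEP = 43.8 − 355/19.0 − 12 = 43.8 − 18.684 − 12 = 13.116 cmH2O.
R = 13.116 / 1.25 = 10.493 cmH2O·s/L.

10.5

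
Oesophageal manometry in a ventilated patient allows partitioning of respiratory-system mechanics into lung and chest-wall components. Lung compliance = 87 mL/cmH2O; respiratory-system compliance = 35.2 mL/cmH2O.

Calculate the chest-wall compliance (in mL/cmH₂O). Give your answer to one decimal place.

59.1

1/Ccw = 1/Crs − 1/CL.
1/Ccw = 1/35.2 − 1/87 = 0.01691.
Ccw = 59.137 mL/cmH2O.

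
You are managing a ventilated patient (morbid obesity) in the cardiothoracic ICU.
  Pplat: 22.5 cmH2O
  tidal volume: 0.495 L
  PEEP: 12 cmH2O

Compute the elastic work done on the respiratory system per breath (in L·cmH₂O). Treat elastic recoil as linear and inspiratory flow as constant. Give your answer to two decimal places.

2.60

Elastic work ≈ ½ × (Pplat − PEEP) × Vt = 0.5 × (22.5 − 12) × 0.495 L = 0.5 × 10.5 × 0.495 = 2.599 L·cmH2O.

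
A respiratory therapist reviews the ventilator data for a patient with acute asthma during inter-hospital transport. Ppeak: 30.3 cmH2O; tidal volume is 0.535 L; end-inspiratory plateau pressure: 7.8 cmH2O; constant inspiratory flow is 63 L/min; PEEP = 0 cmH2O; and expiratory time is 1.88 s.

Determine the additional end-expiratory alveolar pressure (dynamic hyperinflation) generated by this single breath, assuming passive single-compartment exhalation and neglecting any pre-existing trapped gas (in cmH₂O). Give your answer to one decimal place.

Flow: 63 L/min ÷ 60 = 1.05 L/s.
R = (PIP − Pplat)/V̇ = (30.3 − 7.8) / 1.05 = 22.5/1.05 = 21.429 cmH2O·s/L.
C = Vt/(Pplat − PEEP) = 535.0 / (7.8 − 0) = 535.0/7.8 = 68.59 mL/cmH2O.
τ = R × C = 21.429 × 0.06859 L/cmH2O = 1.47 s.
Fraction remaining = e^(−Te/τ) = e^(−1.88/1.47) = 0.2783; trapped volume = 535.0 × 0.2783 = 148.89 mL.
Additional alveolar pressure from trapping ≈ V_trapped / C = 148.89 / 68.59 = 2.171 cmH2O.

2.2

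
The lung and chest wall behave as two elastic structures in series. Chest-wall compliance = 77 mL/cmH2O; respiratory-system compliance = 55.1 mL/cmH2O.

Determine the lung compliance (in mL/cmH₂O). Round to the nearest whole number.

194

1/CL = 1/Crs − 1/Ccw.
1/CL = 1/55.1 − 1/77 = 0.005162.
CL = 193.72 mL/cmH2O.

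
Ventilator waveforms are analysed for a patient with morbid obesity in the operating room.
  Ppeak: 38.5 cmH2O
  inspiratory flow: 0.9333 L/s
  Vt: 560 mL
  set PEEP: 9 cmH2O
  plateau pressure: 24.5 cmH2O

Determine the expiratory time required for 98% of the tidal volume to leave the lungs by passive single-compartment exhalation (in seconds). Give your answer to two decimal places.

2.12

R = (PIP − Pplat)/V̇ = (38.5 − 24.5) / 0.9333 = 14.0/0.9333 = 15.001 cmH2O·s/L.
C = Vt/(Pplat − PEEP) = 560.0 / (24.5 − 9) = 560.0/15.5 = 36.129 mL/cmH2O.
τ = R × C = 15.001 × 0.03613 L/cmH2O = 0.542 s.
t = −τ·ln(1 − 0.98) = −0.542·ln(0.02) = 2.12 s.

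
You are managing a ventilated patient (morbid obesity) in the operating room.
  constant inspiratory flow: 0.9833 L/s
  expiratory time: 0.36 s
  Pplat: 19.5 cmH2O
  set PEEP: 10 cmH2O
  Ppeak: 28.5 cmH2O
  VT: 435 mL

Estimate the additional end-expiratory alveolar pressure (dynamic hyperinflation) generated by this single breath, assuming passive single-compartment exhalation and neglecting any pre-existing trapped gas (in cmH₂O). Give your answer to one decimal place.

4.0

R = (PIP − Pplat)/V̇ = (28.5 − 19.5) / 0.9833 = 9.0/0.9833 = 9.153 cmH2O·s/L.
C = Vt/(Pplat − PEEP) = 435.0 / (19.5 − 10) = 435.0/9.5 = 45.789 mL/cmH2O.
τ = R × C = 9.153 × 0.04579 L/cmH2O = 0.4191 s.
Fraction remaining = e^(−Te/τ) = e^(−0.36/0.4191) = 0.4236; trapped volume = 435.0 × 0.4236 = 184.27 mL.
Additional alveolar pressure from trapping ≈ V_trapped / C = 184.27 / 45.789 = 4.024 cmH2O.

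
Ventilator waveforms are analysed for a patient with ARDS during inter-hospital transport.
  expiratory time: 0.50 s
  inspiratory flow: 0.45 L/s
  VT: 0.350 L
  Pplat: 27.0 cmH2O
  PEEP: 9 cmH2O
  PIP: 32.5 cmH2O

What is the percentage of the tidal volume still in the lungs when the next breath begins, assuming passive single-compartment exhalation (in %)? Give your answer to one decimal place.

R = (PIP − Pplat)/V̇ = (32.5 − 27.0) / 0.45 = 5.5/0.45 = 12.222 cmH2O·s/L.
C = Vt/(Pplat − PEEP) = 350.0 / (27.0 − 9) = 350.0/18.0 = 19.444 mL/cmH2O.
τ = R × C = 12.222 × 0.01944 L/cmH2O = 0.2376 s.
Fraction remaining at end-expiration = e^(−Te/τ) = e^(−0.50/0.2376) = 0.1219 → 12.19%.

12.2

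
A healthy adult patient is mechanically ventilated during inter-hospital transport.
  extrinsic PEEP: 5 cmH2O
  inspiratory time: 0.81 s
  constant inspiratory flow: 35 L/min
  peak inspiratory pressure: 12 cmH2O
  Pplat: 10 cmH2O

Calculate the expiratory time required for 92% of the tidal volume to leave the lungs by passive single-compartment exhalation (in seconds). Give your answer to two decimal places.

Flow: 35 L/min ÷ 60 = 0.5833 L/s.
Vt = flow × Ti = 0.5833 L/s × 0.81 s × 1000 mL/L = 472.47 mL.
R = (PIP − Pplat)/V̇ = (12 − 10) / 0.5833 = 2.0/0.5833 = 3.429 cmH2O·s/L.
C = Vt/(Pplat − PEEP) = 472.47 / (10 − 5) = 472.47/5.0 = 94.494 mL/cmH2O.
τ = R × C = 3.429 × 0.09449 L/cmH2O = 0.324 s.
t = −τ·ln(1 − 0.92) = −0.324·ln(0.08) = 0.8183 s.

0.82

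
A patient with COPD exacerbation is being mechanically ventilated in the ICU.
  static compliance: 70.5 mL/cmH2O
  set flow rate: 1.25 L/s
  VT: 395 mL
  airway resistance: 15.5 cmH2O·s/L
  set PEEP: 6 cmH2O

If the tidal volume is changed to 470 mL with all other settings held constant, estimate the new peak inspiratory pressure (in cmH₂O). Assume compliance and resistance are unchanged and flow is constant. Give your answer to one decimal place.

32.0

PIP = Vt/C + R·V̇ + PEEP (constant-flow equation of motion).
Only the elastic term changes: ΔPIP = ΔVt / C = (470 − 395) / 70.5 = 1.064 cmH2O.
Original PIP = 395/70.5 + 15.5×1.25 + 6 = 30.978 cmH2O; new PIP = 30.978 + (1.064) = 32.042 cmH2O.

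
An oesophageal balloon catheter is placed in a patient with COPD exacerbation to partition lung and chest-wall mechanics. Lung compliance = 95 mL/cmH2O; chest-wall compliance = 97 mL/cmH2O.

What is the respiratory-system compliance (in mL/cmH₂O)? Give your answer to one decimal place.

48.0

Lung and chest wall are elastances in series: 1/Crs = 1/CL + 1/Ccw.
1/Crs = 1/95 + 1/97 = 0.02084.
Crs = 47.985 mL/cmH2O.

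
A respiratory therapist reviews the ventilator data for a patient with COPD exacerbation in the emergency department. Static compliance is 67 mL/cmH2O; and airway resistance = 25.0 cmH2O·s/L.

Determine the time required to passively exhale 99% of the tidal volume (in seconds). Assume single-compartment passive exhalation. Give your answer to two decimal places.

τ = R × C = 25.0 × 67 mL/cmH2O = 25.0 × 0.067 L/cmH2O = 1.675 s.
Exhaled fraction f = 1 − e^(−t/τ) → t = −τ·ln(1 − f) = −1.675·ln(0.01) = 7.714 s.

7.71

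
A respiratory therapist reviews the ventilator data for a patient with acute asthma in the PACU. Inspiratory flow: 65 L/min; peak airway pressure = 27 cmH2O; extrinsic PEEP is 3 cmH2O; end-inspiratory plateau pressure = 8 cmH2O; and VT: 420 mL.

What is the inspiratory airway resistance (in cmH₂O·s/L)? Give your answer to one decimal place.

17.5

Flow: 65 L/min ÷ 60 = 1.0833 L/s.
Raw = (PIP − Pplat) / flow = (27 − 8) / 1.0833 = 19.0 / 1.0833 = 17.539 cmH2O·s/L.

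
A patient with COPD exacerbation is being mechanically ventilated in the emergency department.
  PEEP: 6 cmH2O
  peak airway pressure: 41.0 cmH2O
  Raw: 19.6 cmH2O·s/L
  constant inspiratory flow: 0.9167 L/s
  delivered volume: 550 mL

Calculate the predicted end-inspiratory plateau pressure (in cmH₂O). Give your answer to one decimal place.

23.0

Pplat = PIP − Raw × flow = 41.0 − 19.6 × 0.9167 = 41.0 − 17.967 = 23.033 cmH2O.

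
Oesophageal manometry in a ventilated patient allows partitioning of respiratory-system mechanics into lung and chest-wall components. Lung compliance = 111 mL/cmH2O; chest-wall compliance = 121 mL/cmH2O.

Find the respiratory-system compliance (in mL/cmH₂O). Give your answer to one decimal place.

57.9

Lung and chest wall are elastances in series: 1/Crs = 1/CL + 1/Ccw.
1/Crs = 1/111 + 1/121 = 0.01727.
Crs = 57.904 mL/cmH2O.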